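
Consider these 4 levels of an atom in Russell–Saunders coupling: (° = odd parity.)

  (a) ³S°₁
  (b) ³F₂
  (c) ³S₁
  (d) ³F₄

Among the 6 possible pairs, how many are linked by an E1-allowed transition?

(a)–(b): forbidden (ΔL).
(a)–(c): forbidden (ΔL).
(a)–(d): forbidden (ΔL, ΔJ).
(b)–(c): forbidden (parity, ΔL).
(b)–(d): forbidden (parity, ΔJ).
(c)–(d): forbidden (parity, ΔL, ΔJ).
Allowed pairs: 0 of 6.

0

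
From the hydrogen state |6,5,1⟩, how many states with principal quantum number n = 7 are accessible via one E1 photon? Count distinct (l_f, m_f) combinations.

E1 requires Δl = ±1, so l_f ∈ {4, 6}; with 0 ≤ l_f ≤ n_f−1 = 6, the allowed l_f values are {4, 6}.
For l_f = 4: m_f ∈ {m_i−1, m_i, m_i+1} ∩ [−4, 4] = {0, 1, 2} → 3 states.
For l_f = 6: m_f ∈ {m_i−1, m_i, m_i+1} ∩ [−6, 6] = {0, 1, 2} → 3 states.
Total: 6.

6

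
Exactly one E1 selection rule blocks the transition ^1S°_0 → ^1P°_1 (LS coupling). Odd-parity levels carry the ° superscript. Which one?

Parity must change: odd → odd — fails.
ΔS = 0: S: 0 → 0 — ok.
ΔL = 0, ±1 (not L=0↔0): L: 0 → 1, ΔL = +1 — ok.
ΔJ = 0, ±1 (not J=0↔0): J: 0 → 1, ΔJ = +1 — ok.

parity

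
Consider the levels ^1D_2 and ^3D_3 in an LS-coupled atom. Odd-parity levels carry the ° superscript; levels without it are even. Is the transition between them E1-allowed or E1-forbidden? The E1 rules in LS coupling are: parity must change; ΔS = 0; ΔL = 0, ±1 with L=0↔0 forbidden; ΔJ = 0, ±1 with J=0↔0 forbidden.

Reading off the term symbols: S 0→1, L 2→2, J 2→3, parity even→even.
ΔL = 0, ±1 (not L=0↔0): L: 2 → 2, ΔL = +0 — satisfied.
Parity must change: even → even — violated.
ΔS = 0: S: 0 → 1 — violated.
ΔJ = 0, ±1 (not J=0↔0): J: 2 → 3, ΔJ = +1 — satisfied.
Rule(s) violated: parity, ΔS.

forbidden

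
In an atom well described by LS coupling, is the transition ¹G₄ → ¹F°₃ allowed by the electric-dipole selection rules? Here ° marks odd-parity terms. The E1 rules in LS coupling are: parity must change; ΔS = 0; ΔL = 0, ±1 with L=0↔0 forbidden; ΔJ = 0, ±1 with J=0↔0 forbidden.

Reading off the term symbols: S 0→0, L 4→3, J 4→3, parity even→odd.
Parity must change: even → odd — ✓.
ΔS = 0: S: 0 → 0 — ✓.
ΔL = 0, ±1 (not L=0↔0): L: 4 → 3, ΔL = -1 — ✓.
ΔJ = 0, ±1 (not J=0↔0): J: 4 → 3, ΔJ = -1 — ✓.
All four E1 rules are satisfied.

allowed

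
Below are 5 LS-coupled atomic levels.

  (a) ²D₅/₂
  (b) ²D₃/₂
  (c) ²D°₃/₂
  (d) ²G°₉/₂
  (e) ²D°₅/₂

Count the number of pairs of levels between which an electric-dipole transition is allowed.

(a)–(b): forbidden (parity).
(a)–(c): allowed.
(a)–(d): forbidden (ΔL, ΔJ).
(a)–(e): allowed.
(b)–(c): allowed.
(b)–(d): forbidden (ΔL, ΔJ).
(b)–(e): allowed.
(c)–(d): forbidden (parity, ΔL, ΔJ).
(c)–(e): forbidden (parity).
(d)–(e): forbidden (parity, ΔL, ΔJ).
Allowed pairs: 4 of 10.

4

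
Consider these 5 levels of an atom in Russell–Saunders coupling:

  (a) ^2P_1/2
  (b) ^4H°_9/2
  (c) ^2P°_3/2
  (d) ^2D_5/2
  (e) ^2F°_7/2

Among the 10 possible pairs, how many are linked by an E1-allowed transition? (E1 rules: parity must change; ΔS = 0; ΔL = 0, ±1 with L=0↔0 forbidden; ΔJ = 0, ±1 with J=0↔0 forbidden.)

(a)–(b): forbidden (ΔS, ΔL, ΔJ).
(a)–(c): allowed.
(a)–(d): forbidden (parity, ΔJ).
(a)–(e): forbidden (ΔL, ΔJ).
(b)–(c): forbidden (parity, ΔS, ΔL, ΔJ).
(b)–(d): forbidden (ΔS, ΔL, ΔJ).
(b)–(e): forbidden (parity, ΔS, ΔL).
(c)–(d): allowed.
(c)–(e): forbidden (parity, ΔL, ΔJ).
(d)–(e): allowed.
Allowed pairs: 3 of 10.

3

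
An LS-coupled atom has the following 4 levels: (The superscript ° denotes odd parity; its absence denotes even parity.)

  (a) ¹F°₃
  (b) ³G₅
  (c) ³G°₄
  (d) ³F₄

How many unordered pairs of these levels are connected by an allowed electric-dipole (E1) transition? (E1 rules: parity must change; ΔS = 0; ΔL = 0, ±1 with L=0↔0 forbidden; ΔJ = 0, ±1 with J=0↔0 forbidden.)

(a)–(b): forbidden (ΔS, ΔJ).
(a)–(c): forbidden (parity, ΔS).
(a)–(d): forbidden (ΔS).
(b)–(c): allowed.
(b)–(d): forbidden (parity).
(c)–(d): allowed.
Allowed pairs: 2 of 6.

2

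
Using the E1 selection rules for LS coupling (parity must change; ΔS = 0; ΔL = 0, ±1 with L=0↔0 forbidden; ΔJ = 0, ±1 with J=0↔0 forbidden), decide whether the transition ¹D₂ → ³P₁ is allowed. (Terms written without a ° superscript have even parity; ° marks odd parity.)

forbidden

Initial level: S=0, L=2, J=2, parity even. Final level: S=1, L=1, J=1, parity even.
Parity must change: even → even — violated.
ΔS = 0: S: 0 → 1 — violated.
ΔL = 0, ±1 (not L=0↔0): L: 2 → 1, ΔL = -1 — satisfied.
ΔJ = 0, ±1 (not J=0↔0): J: 2 → 1, ΔJ = -1 — satisfied.
Rule(s) violated: parity, ΔS.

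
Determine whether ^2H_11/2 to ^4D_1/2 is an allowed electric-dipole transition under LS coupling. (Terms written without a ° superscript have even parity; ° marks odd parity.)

forbidden

Parity must change: even → even — violated.
ΔS = 0: S: 1/2 → 3/2 — violated.
ΔL = 0, ±1 (not L=0↔0): L: 5 → 2, ΔL = -3 — violated.
ΔJ = 0, ±1 (not J=0↔0): J: 11/2 → 1/2, ΔJ = -5 — violated.
Rule(s) violated: parity, ΔS, ΔL, ΔJ.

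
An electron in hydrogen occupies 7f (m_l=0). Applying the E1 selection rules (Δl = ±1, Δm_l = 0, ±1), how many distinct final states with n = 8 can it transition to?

6

E1 requires Δl = ±1, so l_f ∈ {2, 4}; with 0 ≤ l_f ≤ n_f−1 = 7, the allowed l_f values are {2, 4}.
For l_f = 2: m_f ∈ {m_i−1, m_i, m_i+1} ∩ [−2, 2] = {-1, 0, 1} → 3 states.
For l_f = 4: m_f ∈ {m_i−1, m_i, m_i+1} ∩ [−4, 4] = {-1, 0, 1} → 3 states.
Total: 6.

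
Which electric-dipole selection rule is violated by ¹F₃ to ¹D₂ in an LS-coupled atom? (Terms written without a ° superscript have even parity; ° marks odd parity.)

ΔL = 0, ±1 (not L=0↔0): L: 3 → 2, ΔL = -1 — ✓.
ΔJ = 0, ±1 (not J=0↔0): J: 3 → 2, ΔJ = -1 — ✓.
ΔS = 0: S: 0 → 0 — ✓.
Parity must change: even → even — ✗.

parity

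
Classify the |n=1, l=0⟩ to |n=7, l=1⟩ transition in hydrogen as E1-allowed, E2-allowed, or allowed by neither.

Δl = 1 − 0 = +1; l_i + l_f = 1.
E1 (Δl = ±1): satisfied.
E2 (Δl = 0,±2, l_i+l_f ≥ 2): not satisfied.

E1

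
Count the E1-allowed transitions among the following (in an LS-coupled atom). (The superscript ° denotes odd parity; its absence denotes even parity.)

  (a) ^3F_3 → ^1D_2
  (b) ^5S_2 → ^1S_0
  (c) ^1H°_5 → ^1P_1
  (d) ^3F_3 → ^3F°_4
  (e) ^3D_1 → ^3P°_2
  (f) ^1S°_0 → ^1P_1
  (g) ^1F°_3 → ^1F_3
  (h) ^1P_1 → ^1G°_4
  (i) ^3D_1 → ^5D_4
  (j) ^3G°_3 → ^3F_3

5

(a) forbidden (parity, ΔS fail)
(b) forbidden (parity, ΔS, ΔL, ΔJ fail)
(c) forbidden (ΔL, ΔJ fail)
(d) allowed
(e) allowed
(f) allowed
(g) allowed
(h) forbidden (ΔL, ΔJ fail)
(i) forbidden (parity, ΔS, ΔJ fail)
(j) allowed
Total allowed: 5 of 10.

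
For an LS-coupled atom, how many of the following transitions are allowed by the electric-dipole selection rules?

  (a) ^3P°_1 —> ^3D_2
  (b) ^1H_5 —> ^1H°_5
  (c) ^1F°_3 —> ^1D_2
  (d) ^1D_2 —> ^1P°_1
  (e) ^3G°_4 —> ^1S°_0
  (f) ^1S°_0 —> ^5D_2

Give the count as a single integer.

(a) allowed
(b) allowed
(c) allowed
(d) allowed
(e) forbidden (parity, ΔS, ΔL, ΔJ fail)
(f) forbidden (ΔS, ΔL, ΔJ fail)
Total allowed: 4 of 6.

4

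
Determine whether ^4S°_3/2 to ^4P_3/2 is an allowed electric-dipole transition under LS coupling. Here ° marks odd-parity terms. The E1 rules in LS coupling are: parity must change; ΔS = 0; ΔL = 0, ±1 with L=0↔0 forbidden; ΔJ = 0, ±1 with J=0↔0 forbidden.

Reading off the term symbols: S 3/2→3/2, L 0→1, J 3/2→3/2, parity odd→even.
Parity must change: odd → even — satisfied.
ΔS = 0: S: 3/2 → 3/2 — satisfied.
ΔL = 0, ±1 (not L=0↔0): L: 0 → 1, ΔL = +1 — satisfied.
ΔJ = 0, ±1 (not J=0↔0): J: 3/2 → 3/2, ΔJ = +0 — satisfied.
All four E1 rules are satisfied.

allowed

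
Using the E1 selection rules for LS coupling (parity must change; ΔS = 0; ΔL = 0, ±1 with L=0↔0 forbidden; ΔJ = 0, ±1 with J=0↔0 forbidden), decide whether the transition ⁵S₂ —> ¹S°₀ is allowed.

Reading off the term symbols: S 2→0, L 0→0, J 2→0, parity even→odd.
Parity must change: even → odd — passes.
ΔS = 0: S: 2 → 0 — fails.
ΔL = 0, ±1 (not L=0↔0): L: 0 → 0, ΔL = +0 — fails.
ΔJ = 0, ±1 (not J=0↔0): J: 2 → 0, ΔJ = -2 — fails.
Rule(s) violated: ΔS, ΔL, ΔJ.

forbidden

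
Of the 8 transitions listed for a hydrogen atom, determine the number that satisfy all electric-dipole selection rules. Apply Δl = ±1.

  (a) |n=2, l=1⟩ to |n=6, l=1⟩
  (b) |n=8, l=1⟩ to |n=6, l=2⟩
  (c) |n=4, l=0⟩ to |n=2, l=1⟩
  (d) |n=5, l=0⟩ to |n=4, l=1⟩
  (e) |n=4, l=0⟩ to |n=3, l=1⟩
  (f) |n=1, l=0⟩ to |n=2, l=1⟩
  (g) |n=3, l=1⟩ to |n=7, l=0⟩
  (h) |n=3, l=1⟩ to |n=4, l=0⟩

7

(a) forbidden — Δl = +0 (E1 requires Δl = ±1)
(b) allowed
(c) allowed
(d) allowed
(e) allowed
(f) allowed
(g) allowed
(h) allowed
Total allowed: 7 of 8.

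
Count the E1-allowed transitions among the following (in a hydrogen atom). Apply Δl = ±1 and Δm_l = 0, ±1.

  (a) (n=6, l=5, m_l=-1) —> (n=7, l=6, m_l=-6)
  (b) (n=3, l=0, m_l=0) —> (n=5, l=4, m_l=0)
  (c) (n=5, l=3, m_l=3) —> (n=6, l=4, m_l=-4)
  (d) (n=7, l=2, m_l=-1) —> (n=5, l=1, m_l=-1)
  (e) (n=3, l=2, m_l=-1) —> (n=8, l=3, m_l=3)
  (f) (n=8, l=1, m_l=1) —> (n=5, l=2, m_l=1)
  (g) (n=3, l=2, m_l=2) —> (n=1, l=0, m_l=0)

(a) forbidden — Δm_l = -5 (E1 requires Δm_l = 0, ±1)
(b) forbidden — Δl = +4 (E1 requires Δl = ±1)
(c) forbidden — Δm_l = -7 (E1 requires Δm_l = 0, ±1)
(d) allowed
(e) forbidden — Δm_l = +4 (E1 requires Δm_l = 0, ±1)
(f) allowed
(g) forbidden — Δl = -2 (E1 requires Δl = ±1); Δm_l = -2 (E1 requires Δm_l = 0, ±1)
Total allowed: 2 of 7.

2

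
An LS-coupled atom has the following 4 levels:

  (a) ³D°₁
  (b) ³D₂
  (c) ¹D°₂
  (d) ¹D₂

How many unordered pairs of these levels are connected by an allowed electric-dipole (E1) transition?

(a)–(b): allowed.
(a)–(c): forbidden (parity, ΔS).
(a)–(d): forbidden (ΔS).
(b)–(c): forbidden (ΔS).
(b)–(d): forbidden (parity, ΔS).
(c)–(d): allowed.
Allowed pairs: 2 of 6.

2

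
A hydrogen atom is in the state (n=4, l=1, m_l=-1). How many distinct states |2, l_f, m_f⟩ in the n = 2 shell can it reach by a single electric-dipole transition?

E1 requires Δl = ±1, so l_f ∈ {0, 2}; with 0 ≤ l_f ≤ n_f−1 = 1, the allowed l_f values are {0}.
For l_f = 0: m_f ∈ {m_i−1, m_i, m_i+1} ∩ [−0, 0] = {0} → 1 state.
Total: 1.

1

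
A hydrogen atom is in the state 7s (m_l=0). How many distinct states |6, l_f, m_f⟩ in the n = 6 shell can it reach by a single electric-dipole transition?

3

E1 requires Δl = ±1, so l_f ∈ {-1, 1}; with 0 ≤ l_f ≤ n_f−1 = 5, the allowed l_f values are {1}.
For l_f = 1: m_f ∈ {m_i−1, m_i, m_i+1} ∩ [−1, 1] = {-1, 0, 1} → 3 states.
Total: 3.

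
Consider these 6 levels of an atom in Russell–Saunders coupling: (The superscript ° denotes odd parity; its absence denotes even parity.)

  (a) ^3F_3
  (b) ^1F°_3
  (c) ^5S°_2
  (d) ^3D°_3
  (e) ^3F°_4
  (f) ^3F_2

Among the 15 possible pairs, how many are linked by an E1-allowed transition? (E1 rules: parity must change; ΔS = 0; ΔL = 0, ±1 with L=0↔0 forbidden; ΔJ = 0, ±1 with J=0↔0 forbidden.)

3

(a)–(b): forbidden (ΔS).
(a)–(c): forbidden (ΔS, ΔL).
(a)–(d): allowed.
(a)–(e): allowed.
(a)–(f): forbidden (parity).
(b)–(c): forbidden (parity, ΔS, ΔL).
(b)–(d): forbidden (parity, ΔS).
(b)–(e): forbidden (parity, ΔS).
(b)–(f): forbidden (ΔS).
(c)–(d): forbidden (parity, ΔS, ΔL).
(c)–(e): forbidden (parity, ΔS, ΔL, ΔJ).
(c)–(f): forbidden (ΔS, ΔL).
(d)–(e): forbidden (parity).
(d)–(f): allowed.
(e)–(f): forbidden (ΔJ).
Allowed pairs: 3 of 15.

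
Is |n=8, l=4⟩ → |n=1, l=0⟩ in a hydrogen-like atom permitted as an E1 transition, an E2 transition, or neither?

neither

Δl = 0 − 4 = -4; l_i + l_f = 4.
E1 (Δl = ±1): not satisfied.
E2 (Δl = 0,±2, l_i+l_f ≥ 2): not satisfied.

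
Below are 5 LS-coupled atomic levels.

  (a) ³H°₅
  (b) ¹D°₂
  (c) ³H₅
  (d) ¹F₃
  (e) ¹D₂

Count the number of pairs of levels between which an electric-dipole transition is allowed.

3

(a)–(b): forbidden (parity, ΔS, ΔL, ΔJ).
(a)–(c): allowed.
(a)–(d): forbidden (ΔS, ΔL, ΔJ).
(a)–(e): forbidden (ΔS, ΔL, ΔJ).
(b)–(c): forbidden (ΔS, ΔL, ΔJ).
(b)–(d): allowed.
(b)–(e): allowed.
(c)–(d): forbidden (parity, ΔS, ΔL, ΔJ).
(c)–(e): forbidden (parity, ΔS, ΔL, ΔJ).
(d)–(e): forbidden (parity).
Allowed pairs: 3 of 10.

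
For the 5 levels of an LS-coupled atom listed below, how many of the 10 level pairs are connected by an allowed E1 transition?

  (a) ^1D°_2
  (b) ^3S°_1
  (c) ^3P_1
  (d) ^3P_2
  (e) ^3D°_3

3

(a)–(b): forbidden (parity, ΔS, ΔL).
(a)–(c): forbidden (ΔS).
(a)–(d): forbidden (ΔS).
(a)–(e): forbidden (parity, ΔS).
(b)–(c): allowed.
(b)–(d): allowed.
(b)–(e): forbidden (parity, ΔL, ΔJ).
(c)–(d): forbidden (parity).
(c)–(e): forbidden (ΔJ).
(d)–(e): allowed.
Allowed pairs: 3 of 10.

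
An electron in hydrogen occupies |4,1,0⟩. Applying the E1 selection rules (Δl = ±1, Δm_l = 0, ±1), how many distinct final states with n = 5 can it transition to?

4

E1 requires Δl = ±1, so l_f ∈ {0, 2}; with 0 ≤ l_f ≤ n_f−1 = 4, the allowed l_f values are {0, 2}.
For l_f = 0: m_f ∈ {m_i−1, m_i, m_i+1} ∩ [−0, 0] = {0} → 1 state.
For l_f = 2: m_f ∈ {m_i−1, m_i, m_i+1} ∩ [−2, 2] = {-1, 0, 1} → 3 states.
Total: 4.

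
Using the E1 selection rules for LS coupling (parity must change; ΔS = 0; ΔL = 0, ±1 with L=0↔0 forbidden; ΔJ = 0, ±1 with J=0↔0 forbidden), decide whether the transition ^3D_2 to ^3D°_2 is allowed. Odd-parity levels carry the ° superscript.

allowed

Parity must change: even → odd — passes.
ΔS = 0: S: 1 → 1 — passes.
ΔL = 0, ±1 (not L=0↔0): L: 2 → 2, ΔL = +0 — passes.
ΔJ = 0, ±1 (not J=0↔0): J: 2 → 2, ΔJ = +0 — passes.
All four E1 rules are satisfied.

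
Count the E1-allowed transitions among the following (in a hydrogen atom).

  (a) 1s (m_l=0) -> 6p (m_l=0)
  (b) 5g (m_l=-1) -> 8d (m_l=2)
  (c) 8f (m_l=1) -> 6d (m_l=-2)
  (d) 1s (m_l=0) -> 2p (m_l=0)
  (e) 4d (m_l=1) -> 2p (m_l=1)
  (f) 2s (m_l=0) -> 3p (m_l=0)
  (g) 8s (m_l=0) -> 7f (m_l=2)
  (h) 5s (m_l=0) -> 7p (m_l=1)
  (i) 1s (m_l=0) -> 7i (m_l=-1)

5

(a) allowed
(b) forbidden — Δl = -2 (E1 requires Δl = ±1); Δm_l = +3 (E1 requires Δm_l = 0, ±1)
(c) forbidden — Δm_l = -3 (E1 requires Δm_l = 0, ±1)
(d) allowed
(e) allowed
(f) allowed
(g) forbidden — Δl = +3 (E1 requires Δl = ±1); Δm_l = +2 (E1 requires Δm_l = 0, ±1)
(h) allowed
(i) forbidden — Δl = +6 (E1 requires Δl = ±1)
Total allowed: 5 of 9.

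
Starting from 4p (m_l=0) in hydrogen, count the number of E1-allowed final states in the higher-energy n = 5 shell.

4

E1 requires Δl = ±1, so l_f ∈ {0, 2}; with 0 ≤ l_f ≤ n_f−1 = 4, the allowed l_f values are {0, 2}.
For l_f = 0: m_f ∈ {m_i−1, m_i, m_i+1} ∩ [−0, 0] = {0} → 1 state.
For l_f = 2: m_f ∈ {m_i−1, m_i, m_i+1} ∩ [−2, 2] = {-1, 0, 1} → 3 states.
Total: 4.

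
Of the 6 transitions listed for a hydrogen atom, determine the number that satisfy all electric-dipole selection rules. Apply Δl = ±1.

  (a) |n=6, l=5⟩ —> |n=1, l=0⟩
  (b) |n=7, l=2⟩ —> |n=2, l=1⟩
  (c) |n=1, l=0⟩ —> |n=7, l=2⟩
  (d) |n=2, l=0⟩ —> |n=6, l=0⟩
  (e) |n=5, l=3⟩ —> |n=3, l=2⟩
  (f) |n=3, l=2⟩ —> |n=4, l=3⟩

3

(a) forbidden — Δl = -5 (E1 requires Δl = ±1)
(b) allowed
(c) forbidden — Δl = +2 (E1 requires Δl = ±1)
(d) forbidden — Δl = +0 (E1 requires Δl = ±1)
(e) allowed
(f) allowed
Total allowed: 3 of 6.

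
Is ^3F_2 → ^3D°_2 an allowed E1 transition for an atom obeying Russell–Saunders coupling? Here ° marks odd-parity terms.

allowed

Initial level: S=1, L=3, J=2, parity even. Final level: S=1, L=2, J=2, parity odd.
Parity must change: even → odd — satisfied.
ΔS = 0: S: 1 → 1 — satisfied.
ΔL = 0, ±1 (not L=0↔0): L: 3 → 2, ΔL = -1 — satisfied.
ΔJ = 0, ±1 (not J=0↔0): J: 2 → 2, ΔJ = +0 — satisfied.
All four E1 rules are satisfied.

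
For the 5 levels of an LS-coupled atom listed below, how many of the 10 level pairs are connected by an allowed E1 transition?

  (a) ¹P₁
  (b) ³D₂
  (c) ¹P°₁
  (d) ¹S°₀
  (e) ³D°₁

3

(a)–(b): forbidden (parity, ΔS).
(a)–(c): allowed.
(a)–(d): allowed.
(a)–(e): forbidden (ΔS).
(b)–(c): forbidden (ΔS).
(b)–(d): forbidden (ΔS, ΔL, ΔJ).
(b)–(e): allowed.
(c)–(d): forbidden (parity).
(c)–(e): forbidden (parity, ΔS).
(d)–(e): forbidden (parity, ΔS, ΔL).
Allowed pairs: 3 of 10.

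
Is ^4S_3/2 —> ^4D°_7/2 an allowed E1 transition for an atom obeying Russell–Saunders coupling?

forbidden

Reading off the term symbols: S 3/2→3/2, L 0→2, J 3/2→7/2, parity even→odd.
ΔJ = 0, ±1 (not J=0↔0): J: 3/2 → 7/2, ΔJ = +2 — ✗.
ΔL = 0, ±1 (not L=0↔0): L: 0 → 2, ΔL = +2 — ✗.
Parity must change: even → odd — ✓.
ΔS = 0: S: 3/2 → 3/2 — ✓.
Rule(s) violated: ΔL, ΔJ.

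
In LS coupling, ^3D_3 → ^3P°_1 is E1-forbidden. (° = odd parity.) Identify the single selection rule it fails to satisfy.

Parity must change: even → odd — ✓.
ΔS = 0: S: 1 → 1 — ✓.
ΔL = 0, ±1 (not L=0↔0): L: 2 → 1, ΔL = -1 — ✓.
ΔJ = 0, ±1 (not J=0↔0): J: 3 → 1, ΔJ = -2 — ✗.

the ΔJ = 0, ±1 rule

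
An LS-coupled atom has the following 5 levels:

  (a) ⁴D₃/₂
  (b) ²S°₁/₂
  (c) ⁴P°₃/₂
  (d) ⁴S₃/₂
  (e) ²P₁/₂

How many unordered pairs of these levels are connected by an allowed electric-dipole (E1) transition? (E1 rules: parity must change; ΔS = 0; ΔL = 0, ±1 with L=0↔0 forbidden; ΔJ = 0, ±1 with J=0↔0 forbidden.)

3

(a)–(b): forbidden (ΔS, ΔL).
(a)–(c): allowed.
(a)–(d): forbidden (parity, ΔL).
(a)–(e): forbidden (parity, ΔS).
(b)–(c): forbidden (parity, ΔS).
(b)–(d): forbidden (ΔS, ΔL).
(b)–(e): allowed.
(c)–(d): allowed.
(c)–(e): forbidden (ΔS).
(d)–(e): forbidden (parity, ΔS).
Allowed pairs: 3 of 10.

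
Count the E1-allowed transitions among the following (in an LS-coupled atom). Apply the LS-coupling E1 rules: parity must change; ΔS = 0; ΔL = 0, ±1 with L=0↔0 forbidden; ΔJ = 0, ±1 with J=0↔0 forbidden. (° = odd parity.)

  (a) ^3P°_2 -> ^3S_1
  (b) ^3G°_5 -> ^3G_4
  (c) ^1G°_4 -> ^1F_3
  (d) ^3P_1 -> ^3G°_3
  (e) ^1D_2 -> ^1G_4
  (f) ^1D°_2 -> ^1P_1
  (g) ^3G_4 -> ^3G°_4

5

(a) allowed
(b) allowed
(c) allowed
(d) forbidden (ΔL, ΔJ fail)
(e) forbidden (parity, ΔL, ΔJ fail)
(f) allowed
(g) allowed
Total allowed: 5 of 7.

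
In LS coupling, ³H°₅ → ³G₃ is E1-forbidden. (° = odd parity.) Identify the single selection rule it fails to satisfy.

the ΔJ = 0, ±1 rule

Initial level: S=1, L=5, J=5, parity odd. Final level: S=1, L=4, J=3, parity even.
Parity must change: odd → even — ✓.
ΔS = 0: S: 1 → 1 — ✓.
ΔL = 0, ±1 (not L=0↔0): L: 5 → 4, ΔL = -1 — ✓.
ΔJ = 0, ±1 (not J=0↔0): J: 5 → 3, ΔJ = -2 — ✗.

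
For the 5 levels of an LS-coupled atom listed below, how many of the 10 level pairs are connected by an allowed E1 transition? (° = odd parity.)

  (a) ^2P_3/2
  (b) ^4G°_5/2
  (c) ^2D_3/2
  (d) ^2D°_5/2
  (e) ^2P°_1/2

4

(a)–(b): forbidden (ΔS, ΔL).
(a)–(c): forbidden (parity).
(a)–(d): allowed.
(a)–(e): allowed.
(b)–(c): forbidden (ΔS, ΔL).
(b)–(d): forbidden (parity, ΔS, ΔL).
(b)–(e): forbidden (parity, ΔS, ΔL, ΔJ).
(c)–(d): allowed.
(c)–(e): allowed.
(d)–(e): forbidden (parity, ΔJ).
Allowed pairs: 4 of 10.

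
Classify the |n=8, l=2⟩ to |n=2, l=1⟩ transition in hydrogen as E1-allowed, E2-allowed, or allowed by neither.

E1

Δl = 1 − 2 = -1; l_i + l_f = 3.
E1 (Δl = ±1): satisfied.
E2 (Δl = 0,±2, l_i+l_f ≥ 2): not satisfied.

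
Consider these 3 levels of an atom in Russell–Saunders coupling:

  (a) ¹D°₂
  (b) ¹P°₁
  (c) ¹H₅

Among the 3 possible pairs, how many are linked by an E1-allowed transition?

(a)–(b): forbidden (parity).
(a)–(c): forbidden (ΔL, ΔJ).
(b)–(c): forbidden (ΔL, ΔJ).
Allowed pairs: 0 of 3.

0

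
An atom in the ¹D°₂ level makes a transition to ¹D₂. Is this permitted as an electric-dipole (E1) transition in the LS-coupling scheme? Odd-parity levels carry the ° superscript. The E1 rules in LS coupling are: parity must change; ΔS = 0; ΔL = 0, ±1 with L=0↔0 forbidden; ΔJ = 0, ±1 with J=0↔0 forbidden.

Reading off the term symbols: S 0→0, L 2→2, J 2→2, parity odd→even.
Parity must change: odd → even — passes.
ΔS = 0: S: 0 → 0 — passes.
ΔL = 0, ±1 (not L=0↔0): L: 2 → 2, ΔL = +0 — passes.
ΔJ = 0, ±1 (not J=0↔0): J: 2 → 2, ΔJ = +0 — passes.
All four E1 rules are satisfied.

allowed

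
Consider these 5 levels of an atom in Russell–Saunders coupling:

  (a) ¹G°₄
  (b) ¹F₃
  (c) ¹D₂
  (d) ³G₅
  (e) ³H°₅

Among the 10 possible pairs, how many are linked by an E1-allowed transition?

2

(a)–(b): allowed.
(a)–(c): forbidden (ΔL, ΔJ).
(a)–(d): forbidden (ΔS).
(a)–(e): forbidden (parity, ΔS).
(b)–(c): forbidden (parity).
(b)–(d): forbidden (parity, ΔS, ΔJ).
(b)–(e): forbidden (ΔS, ΔL, ΔJ).
(c)–(d): forbidden (parity, ΔS, ΔL, ΔJ).
(c)–(e): forbidden (ΔS, ΔL, ΔJ).
(d)–(e): allowed.
Allowed pairs: 2 of 10.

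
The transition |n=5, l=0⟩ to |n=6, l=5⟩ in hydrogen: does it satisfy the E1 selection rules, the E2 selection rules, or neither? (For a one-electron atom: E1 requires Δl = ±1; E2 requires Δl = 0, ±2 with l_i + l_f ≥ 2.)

neither

Δl = 5 − 0 = +5; l_i + l_f = 5.
E1 (Δl = ±1): not satisfied.
E2 (Δl = 0,±2, l_i+l_f ≥ 2): not satisfied.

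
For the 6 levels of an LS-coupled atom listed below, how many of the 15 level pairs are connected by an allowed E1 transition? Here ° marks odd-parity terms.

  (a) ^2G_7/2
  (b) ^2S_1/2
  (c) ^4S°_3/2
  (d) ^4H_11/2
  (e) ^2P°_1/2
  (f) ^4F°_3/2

1

(a)–(b): forbidden (parity, ΔL, ΔJ).
(a)–(c): forbidden (ΔS, ΔL, ΔJ).
(a)–(d): forbidden (parity, ΔS, ΔJ).
(a)–(e): forbidden (ΔL, ΔJ).
(a)–(f): forbidden (ΔS, ΔJ).
(b)–(c): forbidden (ΔS, ΔL).
(b)–(d): forbidden (parity, ΔS, ΔL, ΔJ).
(b)–(e): allowed.
(b)–(f): forbidden (ΔS, ΔL).
(c)–(d): forbidden (ΔL, ΔJ).
(c)–(e): forbidden (parity, ΔS).
(c)–(f): forbidden (parity, ΔL).
(d)–(e): forbidden (ΔS, ΔL, ΔJ).
(d)–(f): forbidden (ΔL, ΔJ).
(e)–(f): forbidden (parity, ΔS, ΔL).
Allowed pairs: 1 of 15.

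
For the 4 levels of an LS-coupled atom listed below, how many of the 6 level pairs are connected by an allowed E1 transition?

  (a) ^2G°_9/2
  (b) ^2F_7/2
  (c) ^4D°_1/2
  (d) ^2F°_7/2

(a)–(b): allowed.
(a)–(c): forbidden (parity, ΔS, ΔL, ΔJ).
(a)–(d): forbidden (parity).
(b)–(c): forbidden (ΔS, ΔJ).
(b)–(d): allowed.
(c)–(d): forbidden (parity, ΔS, ΔJ).
Allowed pairs: 2 of 6.

2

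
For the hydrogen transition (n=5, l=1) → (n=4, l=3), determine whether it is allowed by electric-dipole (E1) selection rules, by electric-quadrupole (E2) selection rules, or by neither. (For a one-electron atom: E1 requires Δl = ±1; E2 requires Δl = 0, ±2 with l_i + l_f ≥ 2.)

E2

Δl = 3 − 1 = +2; l_i + l_f = 4.
E1 (Δl = ±1): not satisfied.
E2 (Δl = 0,±2, l_i+l_f ≥ 2): satisfied.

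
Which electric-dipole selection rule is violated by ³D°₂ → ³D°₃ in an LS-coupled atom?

Reading off the term symbols: S 1→1, L 2→2, J 2→3, parity odd→odd.
Parity must change: odd → odd — ✗.
ΔS = 0: S: 1 → 1 — ✓.
ΔL = 0, ±1 (not L=0↔0): L: 2 → 2, ΔL = +0 — ✓.
ΔJ = 0, ±1 (not J=0↔0): J: 2 → 3, ΔJ = +1 — ✓.

parity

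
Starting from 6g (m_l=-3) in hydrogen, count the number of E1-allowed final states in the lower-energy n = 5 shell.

2

E1 requires Δl = ±1, so l_f ∈ {3, 5}; with 0 ≤ l_f ≤ n_f−1 = 4, the allowed l_f values are {3}.
For l_f = 3: m_f ∈ {m_i−1, m_i, m_i+1} ∩ [−3, 3] = {-3, -2} → 2 states.
Total: 2.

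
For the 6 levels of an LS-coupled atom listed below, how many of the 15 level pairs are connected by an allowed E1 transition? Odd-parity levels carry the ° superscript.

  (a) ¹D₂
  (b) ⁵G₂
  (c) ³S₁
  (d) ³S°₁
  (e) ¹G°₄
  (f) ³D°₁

0

(a)–(b): forbidden (parity, ΔS, ΔL).
(a)–(c): forbidden (parity, ΔS, ΔL).
(a)–(d): forbidden (ΔS, ΔL).
(a)–(e): forbidden (ΔL, ΔJ).
(a)–(f): forbidden (ΔS).
(b)–(c): forbidden (parity, ΔS, ΔL).
(b)–(d): forbidden (ΔS, ΔL).
(b)–(e): forbidden (ΔS, ΔJ).
(b)–(f): forbidden (ΔS, ΔL).
(c)–(d): forbidden (ΔL).
(c)–(e): forbidden (ΔS, ΔL, ΔJ).
(c)–(f): forbidden (ΔL).
(d)–(e): forbidden (parity, ΔS, ΔL, ΔJ).
(d)–(f): forbidden (parity, ΔL).
(e)–(f): forbidden (parity, ΔS, ΔL, ΔJ).
Allowed pairs: 0 of 15.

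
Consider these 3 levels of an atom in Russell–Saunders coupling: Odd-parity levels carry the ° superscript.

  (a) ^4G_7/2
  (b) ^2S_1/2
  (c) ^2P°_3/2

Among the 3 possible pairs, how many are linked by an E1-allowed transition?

1

(a)–(b): forbidden (parity, ΔS, ΔL, ΔJ).
(a)–(c): forbidden (ΔS, ΔL, ΔJ).
(b)–(c): allowed.
Allowed pairs: 1 of 3.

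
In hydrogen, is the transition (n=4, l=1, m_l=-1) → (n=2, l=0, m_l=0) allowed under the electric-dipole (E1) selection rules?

Δl = 0 − 1 = -1; the E1 rule Δl = ±1 is passes.
Δm_l = 0 − (-1) = +1. E1 requires Δm_l = 0, ±1: passes.
All E1 selection rules are satisfied.

allowed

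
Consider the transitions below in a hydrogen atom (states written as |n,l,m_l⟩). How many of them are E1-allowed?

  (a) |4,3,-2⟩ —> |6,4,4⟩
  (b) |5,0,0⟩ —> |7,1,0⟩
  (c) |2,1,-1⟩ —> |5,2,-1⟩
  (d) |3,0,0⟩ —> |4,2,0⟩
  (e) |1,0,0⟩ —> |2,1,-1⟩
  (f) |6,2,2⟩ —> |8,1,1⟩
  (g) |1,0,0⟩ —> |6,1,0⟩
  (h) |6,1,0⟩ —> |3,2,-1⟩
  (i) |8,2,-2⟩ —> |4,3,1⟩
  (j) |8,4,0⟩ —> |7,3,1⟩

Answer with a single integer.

(a) forbidden — Δm_l = +6 (E1 requires Δm_l = 0, ±1)
(b) allowed
(c) allowed
(d) forbidden — Δl = +2 (E1 requires Δl = ±1)
(e) allowed
(f) allowed
(g) allowed
(h) allowed
(i) forbidden — Δm_l = +3 (E1 requires Δm_l = 0, ±1)
(j) allowed
Total allowed: 7 of 10.

7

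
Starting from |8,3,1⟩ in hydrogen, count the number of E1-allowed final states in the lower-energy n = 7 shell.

6

E1 requires Δl = ±1, so l_f ∈ {2, 4}; with 0 ≤ l_f ≤ n_f−1 = 6, the allowed l_f values are {2, 4}.
For l_f = 2: m_f ∈ {m_i−1, m_i, m_i+1} ∩ [−2, 2] = {0, 1, 2} → 3 states.
For l_f = 4: m_f ∈ {m_i−1, m_i, m_i+1} ∩ [−4, 4] = {0, 1, 2} → 3 states.
Total: 6.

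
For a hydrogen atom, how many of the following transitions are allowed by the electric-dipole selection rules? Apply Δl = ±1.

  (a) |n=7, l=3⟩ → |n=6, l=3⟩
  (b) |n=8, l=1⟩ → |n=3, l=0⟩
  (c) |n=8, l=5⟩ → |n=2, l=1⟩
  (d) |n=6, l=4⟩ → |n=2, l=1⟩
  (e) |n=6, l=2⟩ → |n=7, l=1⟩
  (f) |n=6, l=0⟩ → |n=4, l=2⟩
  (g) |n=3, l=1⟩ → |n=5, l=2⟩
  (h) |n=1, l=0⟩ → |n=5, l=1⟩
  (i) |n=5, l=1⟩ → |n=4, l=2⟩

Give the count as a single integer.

(a) forbidden — Δl = +0 (E1 requires Δl = ±1)
(b) allowed
(c) forbidden — Δl = -4 (E1 requires Δl = ±1)
(d) forbidden — Δl = -3 (E1 requires Δl = ±1)
(e) allowed
(f) forbidden — Δl = +2 (E1 requires Δl = ±1)
(g) allowed
(h) allowed
(i) allowed
Total allowed: 5 of 9.

5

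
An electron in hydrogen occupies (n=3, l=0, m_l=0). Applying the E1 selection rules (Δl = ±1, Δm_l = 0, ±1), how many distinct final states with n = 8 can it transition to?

E1 requires Δl = ±1, so l_f ∈ {-1, 1}; with 0 ≤ l_f ≤ n_f−1 = 7, the allowed l_f values are {1}.
For l_f = 1: m_f ∈ {m_i−1, m_i, m_i+1} ∩ [−1, 1] = {-1, 0, 1} → 3 states.
Total: 3.

3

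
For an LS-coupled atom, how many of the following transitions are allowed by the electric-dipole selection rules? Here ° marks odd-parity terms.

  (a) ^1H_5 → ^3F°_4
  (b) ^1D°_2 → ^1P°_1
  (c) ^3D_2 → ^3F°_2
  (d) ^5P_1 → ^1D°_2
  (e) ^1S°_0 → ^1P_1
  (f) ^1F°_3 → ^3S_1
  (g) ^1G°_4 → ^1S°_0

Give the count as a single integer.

(a) forbidden (ΔS, ΔL fail)
(b) forbidden (parity fails)
(c) allowed
(d) forbidden (ΔS fails)
(e) allowed
(f) forbidden (ΔS, ΔL, ΔJ fail)
(g) forbidden (parity, ΔL, ΔJ fail)
Total allowed: 2 of 7.

2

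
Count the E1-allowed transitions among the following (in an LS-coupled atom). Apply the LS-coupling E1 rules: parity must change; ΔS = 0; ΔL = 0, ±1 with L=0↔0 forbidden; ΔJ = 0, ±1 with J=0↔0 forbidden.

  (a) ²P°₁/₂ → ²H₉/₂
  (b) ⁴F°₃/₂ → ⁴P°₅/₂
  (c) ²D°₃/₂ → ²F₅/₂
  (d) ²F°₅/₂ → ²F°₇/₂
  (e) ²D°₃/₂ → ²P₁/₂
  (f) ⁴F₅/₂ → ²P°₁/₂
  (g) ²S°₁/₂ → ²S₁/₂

(a) forbidden (ΔL, ΔJ fail)
(b) forbidden (parity, ΔL fail)
(c) allowed
(d) forbidden (parity fails)
(e) allowed
(f) forbidden (ΔS, ΔL, ΔJ fail)
(g) forbidden (ΔL fails)
Total allowed: 2 of 7.

2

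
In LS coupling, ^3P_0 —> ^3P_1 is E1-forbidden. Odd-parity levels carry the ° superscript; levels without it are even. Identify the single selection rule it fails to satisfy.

parity

Reading off the term symbols: S 1→1, L 1→1, J 0→1, parity even→even.
Parity must change: even → even — ✗.
ΔS = 0: S: 1 → 1 — ✓.
ΔL = 0, ±1 (not L=0↔0): L: 1 → 1, ΔL = +0 — ✓.
ΔJ = 0, ±1 (not J=0↔0): J: 0 → 1, ΔJ = +1 — ✓.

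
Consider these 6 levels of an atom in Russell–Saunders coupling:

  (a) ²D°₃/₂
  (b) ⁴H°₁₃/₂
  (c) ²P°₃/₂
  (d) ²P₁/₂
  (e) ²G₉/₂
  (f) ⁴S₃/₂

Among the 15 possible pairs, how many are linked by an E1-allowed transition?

(a)–(b): forbidden (parity, ΔS, ΔL, ΔJ).
(a)–(c): forbidden (parity).
(a)–(d): allowed.
(a)–(e): forbidden (ΔL, ΔJ).
(a)–(f): forbidden (ΔS, ΔL).
(b)–(c): forbidden (parity, ΔS, ΔL, ΔJ).
(b)–(d): forbidden (ΔS, ΔL, ΔJ).
(b)–(e): forbidden (ΔS, ΔJ).
(b)–(f): forbidden (ΔL, ΔJ).
(c)–(d): allowed.
(c)–(e): forbidden (ΔL, ΔJ).
(c)–(f): forbidden (ΔS).
(d)–(e): forbidden (parity, ΔL, ΔJ).
(d)–(f): forbidden (parity, ΔS).
(e)–(f): forbidden (parity, ΔS, ΔL, ΔJ).
Allowed pairs: 2 of 15.

2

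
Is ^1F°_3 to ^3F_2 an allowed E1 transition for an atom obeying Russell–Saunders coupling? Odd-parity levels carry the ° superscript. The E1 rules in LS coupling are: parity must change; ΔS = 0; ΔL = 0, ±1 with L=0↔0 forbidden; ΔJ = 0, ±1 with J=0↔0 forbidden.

forbidden

Reading off the term symbols: S 0→1, L 3→3, J 3→2, parity odd→even.
Parity must change: odd → even — ok.
ΔS = 0: S: 0 → 1 — fails.
ΔL = 0, ±1 (not L=0↔0): L: 3 → 3, ΔL = +0 — ok.
ΔJ = 0, ±1 (not J=0↔0): J: 3 → 2, ΔJ = -1 — ok.
Rule(s) violated: ΔS.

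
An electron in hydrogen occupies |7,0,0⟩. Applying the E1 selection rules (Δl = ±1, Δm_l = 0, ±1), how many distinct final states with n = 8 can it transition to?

E1 requires Δl = ±1, so l_f ∈ {-1, 1}; with 0 ≤ l_f ≤ n_f−1 = 7, the allowed l_f values are {1}.
For l_f = 1: m_f ∈ {m_i−1, m_i, m_i+1} ∩ [−1, 1] = {-1, 0, 1} → 3 states.
Total: 3.

3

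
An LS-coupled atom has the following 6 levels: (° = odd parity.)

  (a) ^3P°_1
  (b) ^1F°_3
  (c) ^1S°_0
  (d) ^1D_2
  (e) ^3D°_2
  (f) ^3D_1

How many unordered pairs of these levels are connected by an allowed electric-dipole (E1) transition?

3

(a)–(b): forbidden (parity, ΔS, ΔL, ΔJ).
(a)–(c): forbidden (parity, ΔS).
(a)–(d): forbidden (ΔS).
(a)–(e): forbidden (parity).
(a)–(f): allowed.
(b)–(c): forbidden (parity, ΔL, ΔJ).
(b)–(d): allowed.
(b)–(e): forbidden (parity, ΔS).
(b)–(f): forbidden (ΔS, ΔJ).
(c)–(d): forbidden (ΔL, ΔJ).
(c)–(e): forbidden (parity, ΔS, ΔL, ΔJ).
(c)–(f): forbidden (ΔS, ΔL).
(d)–(e): forbidden (ΔS).
(d)–(f): forbidden (parity, ΔS).
(e)–(f): allowed.
Allowed pairs: 3 of 15.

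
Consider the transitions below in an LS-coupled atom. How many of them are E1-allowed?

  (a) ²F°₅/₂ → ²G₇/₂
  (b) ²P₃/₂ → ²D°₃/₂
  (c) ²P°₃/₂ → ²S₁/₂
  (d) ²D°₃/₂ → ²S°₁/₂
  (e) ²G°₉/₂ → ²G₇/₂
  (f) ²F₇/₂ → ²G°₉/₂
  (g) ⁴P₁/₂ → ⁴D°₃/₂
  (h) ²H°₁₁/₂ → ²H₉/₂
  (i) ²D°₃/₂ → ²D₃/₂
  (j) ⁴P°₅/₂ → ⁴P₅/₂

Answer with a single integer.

9

(a) allowed
(b) allowed
(c) allowed
(d) forbidden (parity, ΔL fail)
(e) allowed
(f) allowed
(g) allowed
(h) allowed
(i) allowed
(j) allowed
Total allowed: 9 of 10.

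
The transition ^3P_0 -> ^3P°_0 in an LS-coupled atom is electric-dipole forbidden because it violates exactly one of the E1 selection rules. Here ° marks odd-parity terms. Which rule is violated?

Reading off the term symbols: S 1→1, L 1→1, J 0→0, parity even→odd.
Parity must change: even → odd — ok.
ΔS = 0: S: 1 → 1 — ok.
ΔL = 0, ±1 (not L=0↔0): L: 1 → 1, ΔL = +0 — ok.
ΔJ = 0, ±1 (not J=0↔0): J: 0 → 0, ΔJ = +0 — fails.

the J=0 ↔ J=0 exclusion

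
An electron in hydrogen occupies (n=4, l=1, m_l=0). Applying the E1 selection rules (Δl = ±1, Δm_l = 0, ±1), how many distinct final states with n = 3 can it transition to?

4

E1 requires Δl = ±1, so l_f ∈ {0, 2}; with 0 ≤ l_f ≤ n_f−1 = 2, the allowed l_f values are {0, 2}.
For l_f = 0: m_f ∈ {m_i−1, m_i, m_i+1} ∩ [−0, 0] = {0} → 1 state.
For l_f = 2: m_f ∈ {m_i−1, m_i, m_i+1} ∩ [−2, 2] = {-1, 0, 1} → 3 states.
Total: 4.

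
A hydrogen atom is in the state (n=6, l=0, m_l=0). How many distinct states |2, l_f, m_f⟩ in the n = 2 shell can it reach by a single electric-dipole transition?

E1 requires Δl = ±1, so l_f ∈ {-1, 1}; with 0 ≤ l_f ≤ n_f−1 = 1, the allowed l_f values are {1}.
For l_f = 1: m_f ∈ {m_i−1, m_i, m_i+1} ∩ [−1, 1] = {-1, 0, 1} → 3 states.
Total: 3.

3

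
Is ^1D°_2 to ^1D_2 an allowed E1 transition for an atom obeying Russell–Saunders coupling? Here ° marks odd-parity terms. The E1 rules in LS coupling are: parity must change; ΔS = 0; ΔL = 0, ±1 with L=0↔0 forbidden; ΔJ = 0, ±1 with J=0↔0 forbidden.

Reading off the term symbols: S 0→0, L 2→2, J 2→2, parity odd→even.
Parity must change: odd → even — ok.
ΔS = 0: S: 0 → 0 — ok.
ΔJ = 0, ±1 (not J=0↔0): J: 2 → 2, ΔJ = +0 — ok.
ΔL = 0, ±1 (not L=0↔0): L: 2 → 2, ΔL = +0 — ok.
All four E1 rules are satisfied.

allowed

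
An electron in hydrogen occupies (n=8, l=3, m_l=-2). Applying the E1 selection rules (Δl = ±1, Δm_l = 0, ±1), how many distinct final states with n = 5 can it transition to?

5

E1 requires Δl = ±1, so l_f ∈ {2, 4}; with 0 ≤ l_f ≤ n_f−1 = 4, the allowed l_f values are {2, 4}.
For l_f = 2: m_f ∈ {m_i−1, m_i, m_i+1} ∩ [−2, 2] = {-2, -1} → 2 states.
For l_f = 4: m_f ∈ {m_i−1, m_i, m_i+1} ∩ [−4, 4] = {-3, -2, -1} → 3 states.
Total: 5.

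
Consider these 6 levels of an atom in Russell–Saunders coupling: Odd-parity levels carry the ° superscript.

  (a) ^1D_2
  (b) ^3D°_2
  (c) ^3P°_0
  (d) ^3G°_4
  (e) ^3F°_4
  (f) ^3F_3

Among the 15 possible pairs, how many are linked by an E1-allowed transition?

(a)–(b): forbidden (ΔS).
(a)–(c): forbidden (ΔS, ΔJ).
(a)–(d): forbidden (ΔS, ΔL, ΔJ).
(a)–(e): forbidden (ΔS, ΔJ).
(a)–(f): forbidden (parity, ΔS).
(b)–(c): forbidden (parity, ΔJ).
(b)–(d): forbidden (parity, ΔL, ΔJ).
(b)–(e): forbidden (parity, ΔJ).
(b)–(f): allowed.
(c)–(d): forbidden (parity, ΔL, ΔJ).
(c)–(e): forbidden (parity, ΔL, ΔJ).
(c)–(f): forbidden (ΔL, ΔJ).
(d)–(e): forbidden (parity).
(d)–(f): allowed.
(e)–(f): allowed.
Allowed pairs: 3 of 15.

3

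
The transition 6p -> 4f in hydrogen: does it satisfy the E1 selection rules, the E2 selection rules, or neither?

Δl = 3 − 1 = +2; l_i + l_f = 4.
E1 (Δl = ±1): not satisfied.
E2 (Δl = 0,±2, l_i+l_f ≥ 2): satisfied.

E2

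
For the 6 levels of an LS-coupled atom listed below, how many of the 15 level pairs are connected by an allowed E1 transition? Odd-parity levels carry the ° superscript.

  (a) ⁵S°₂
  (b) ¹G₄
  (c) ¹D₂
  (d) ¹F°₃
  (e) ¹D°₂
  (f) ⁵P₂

(a)–(b): forbidden (ΔS, ΔL, ΔJ).
(a)–(c): forbidden (ΔS, ΔL).
(a)–(d): forbidden (parity, ΔS, ΔL).
(a)–(e): forbidden (parity, ΔS, ΔL).
(a)–(f): allowed.
(b)–(c): forbidden (parity, ΔL, ΔJ).
(b)–(d): allowed.
(b)–(e): forbidden (ΔL, ΔJ).
(b)–(f): forbidden (parity, ΔS, ΔL, ΔJ).
(c)–(d): allowed.
(c)–(e): allowed.
(c)–(f): forbidden (parity, ΔS).
(d)–(e): forbidden (parity).
(d)–(f): forbidden (ΔS, ΔL).
(e)–(f): forbidden (ΔS).
Allowed pairs: 4 of 15.

4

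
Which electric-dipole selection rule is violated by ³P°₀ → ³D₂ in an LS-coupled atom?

the ΔJ = 0, ±1 rule

Initial level: S=1, L=1, J=0, parity odd. Final level: S=1, L=2, J=2, parity even.
Parity must change: odd → even — passes.
ΔS = 0: S: 1 → 1 — passes.
ΔL = 0, ±1 (not L=0↔0): L: 1 → 2, ΔL = +1 — passes.
ΔJ = 0, ±1 (not J=0↔0): J: 0 → 2, ΔJ = +2 — fails.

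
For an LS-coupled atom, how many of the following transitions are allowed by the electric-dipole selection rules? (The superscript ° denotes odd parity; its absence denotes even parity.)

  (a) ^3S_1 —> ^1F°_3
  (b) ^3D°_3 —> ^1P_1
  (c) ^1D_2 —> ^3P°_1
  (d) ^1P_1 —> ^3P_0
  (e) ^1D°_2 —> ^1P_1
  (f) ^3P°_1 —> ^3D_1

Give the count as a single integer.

(a) forbidden (ΔS, ΔL, ΔJ fail)
(b) forbidden (ΔS, ΔJ fail)
(c) forbidden (ΔS fails)
(d) forbidden (parity, ΔS fail)
(e) allowed
(f) allowed
Total allowed: 2 of 6.

2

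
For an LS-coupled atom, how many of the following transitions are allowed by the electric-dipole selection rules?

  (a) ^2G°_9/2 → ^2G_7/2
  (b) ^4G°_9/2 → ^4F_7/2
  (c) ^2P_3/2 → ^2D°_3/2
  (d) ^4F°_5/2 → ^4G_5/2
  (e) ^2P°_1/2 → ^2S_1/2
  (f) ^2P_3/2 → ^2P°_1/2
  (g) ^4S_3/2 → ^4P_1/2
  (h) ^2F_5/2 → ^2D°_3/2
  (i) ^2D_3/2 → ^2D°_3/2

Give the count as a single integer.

8

(a) allowed
(b) allowed
(c) allowed
(d) allowed
(e) allowed
(f) allowed
(g) forbidden (parity fails)
(h) allowed
(i) allowed
Total allowed: 8 of 9.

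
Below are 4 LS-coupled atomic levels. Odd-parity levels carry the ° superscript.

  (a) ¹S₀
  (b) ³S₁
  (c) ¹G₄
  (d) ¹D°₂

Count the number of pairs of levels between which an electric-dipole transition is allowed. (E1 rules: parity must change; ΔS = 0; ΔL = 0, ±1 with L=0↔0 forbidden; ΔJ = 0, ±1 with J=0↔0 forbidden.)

(a)–(b): forbidden (parity, ΔS, ΔL).
(a)–(c): forbidden (parity, ΔL, ΔJ).
(a)–(d): forbidden (ΔL, ΔJ).
(b)–(c): forbidden (parity, ΔS, ΔL, ΔJ).
(b)–(d): forbidden (ΔS, ΔL).
(c)–(d): forbidden (ΔL, ΔJ).
Allowed pairs: 0 of 6.

0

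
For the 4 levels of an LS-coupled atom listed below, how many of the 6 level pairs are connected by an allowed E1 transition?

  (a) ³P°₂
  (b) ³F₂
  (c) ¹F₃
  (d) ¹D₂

0

(a)–(b): forbidden (ΔL).
(a)–(c): forbidden (ΔS, ΔL).
(a)–(d): forbidden (ΔS).
(b)–(c): forbidden (parity, ΔS).
(b)–(d): forbidden (parity, ΔS).
(c)–(d): forbidden (parity).
Allowed pairs: 0 of 6.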